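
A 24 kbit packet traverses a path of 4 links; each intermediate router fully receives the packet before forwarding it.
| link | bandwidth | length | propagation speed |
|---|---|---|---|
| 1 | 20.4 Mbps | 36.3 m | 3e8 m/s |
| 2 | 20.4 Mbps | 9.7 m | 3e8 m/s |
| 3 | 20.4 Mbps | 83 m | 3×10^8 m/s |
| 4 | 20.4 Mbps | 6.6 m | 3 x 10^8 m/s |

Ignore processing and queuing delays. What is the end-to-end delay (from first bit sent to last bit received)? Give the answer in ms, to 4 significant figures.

L = 24000 bits.
Transmission delay per hop = L/R = 24000/20400000 = 1.17647 ms; 4 hops → 4.70588 ms.
Propagation delays (d/s per hop): 0.000121, 3.23333e-05, 0.000276667, 2.2e-05 ms; sum = 0.000452 ms.
End-to-end = 4.706 ms.

4.706 ms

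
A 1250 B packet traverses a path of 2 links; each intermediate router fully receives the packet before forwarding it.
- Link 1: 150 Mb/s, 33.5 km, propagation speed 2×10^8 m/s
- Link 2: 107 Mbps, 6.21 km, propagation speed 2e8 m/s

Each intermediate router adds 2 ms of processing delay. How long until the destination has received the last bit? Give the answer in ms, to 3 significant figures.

L = 1250 × 8 = 10000 bits.
Transmission delays (L/R per hop): 0.0666667, 0.0934579 ms; sum = 0.160125 ms.
Propagation delays (d/s per hop): 0.1675, 0.03105 ms; sum = 0.19855 ms.
Processing at 1 router(s): 1 × 2 ms = 2 ms.
End-to-end = 2.36 ms.

2.36 ms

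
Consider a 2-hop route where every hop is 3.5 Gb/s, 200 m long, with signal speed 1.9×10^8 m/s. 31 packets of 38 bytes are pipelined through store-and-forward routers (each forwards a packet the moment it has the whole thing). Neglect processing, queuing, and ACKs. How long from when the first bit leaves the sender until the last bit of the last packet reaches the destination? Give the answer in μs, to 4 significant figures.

Per-hop transmission t_tx = L/R = 304/3500000000 = 0.0868571 μs.
Per-hop propagation t_prop = 200/190000000 = 1.05263 μs.
Pipeline fill: first packet needs 2·t_tx to clear all hops; remaining 30 packets each add one t_tx.
Total = (2+31-1)·t_tx + 2·t_prop = 32·0.0868571 + 2·1.05263 = 4.885 μs.

4.885 μs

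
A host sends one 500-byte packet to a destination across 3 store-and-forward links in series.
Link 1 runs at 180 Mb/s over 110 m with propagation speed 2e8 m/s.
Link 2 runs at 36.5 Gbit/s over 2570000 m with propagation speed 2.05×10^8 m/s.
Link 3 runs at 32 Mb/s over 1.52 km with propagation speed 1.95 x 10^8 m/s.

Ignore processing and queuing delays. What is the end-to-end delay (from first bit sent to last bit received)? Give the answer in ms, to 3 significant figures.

L = 500 × 8 = 4000 bits.
Transmission delays (L/R per hop): 0.0222222, 0.000109589, 0.125 ms; sum = 0.147332 ms.
Propagation delays (d/s per hop): 0.00055, 12.5366, 0.00779487 ms; sum = 12.5449 ms.
End-to-end = 12.7 ms.

12.7 ms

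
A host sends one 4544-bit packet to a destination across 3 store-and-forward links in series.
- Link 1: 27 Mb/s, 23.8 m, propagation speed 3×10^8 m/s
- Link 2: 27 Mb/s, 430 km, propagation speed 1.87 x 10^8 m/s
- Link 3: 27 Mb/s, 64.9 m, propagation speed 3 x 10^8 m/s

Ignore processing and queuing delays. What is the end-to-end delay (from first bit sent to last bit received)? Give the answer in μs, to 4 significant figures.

Transmission delay per hop = L/R = 4544/27000000 = 168.296 μs; 3 hops → 504.889 μs.
Propagation delays (d/s per hop): 0.0793333, 2299.47, 0.216333 μs; sum = 2299.76 μs.
End-to-end = 2805 μs.

2805 μs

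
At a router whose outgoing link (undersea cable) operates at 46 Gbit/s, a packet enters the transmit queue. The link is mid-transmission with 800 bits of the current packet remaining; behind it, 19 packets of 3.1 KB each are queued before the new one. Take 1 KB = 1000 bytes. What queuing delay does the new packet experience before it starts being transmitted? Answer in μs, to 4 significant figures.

10.26 μs

Each queued packet: L/R = 24800/46000000000 = 0.53913 μs.
19 queued → 10.2435 μs.
Plus remaining 800 bits of current packet: 0.0173913 μs.
Queuing delay = 10.26 μs.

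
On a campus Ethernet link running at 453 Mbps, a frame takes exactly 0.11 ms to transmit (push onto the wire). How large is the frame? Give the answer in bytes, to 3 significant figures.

6230 bytes

L = R × t_tx = 453000000 b/s × 0.00011 s = 49830 bits.
In bytes: 49830 / 8 = 6230 bytes.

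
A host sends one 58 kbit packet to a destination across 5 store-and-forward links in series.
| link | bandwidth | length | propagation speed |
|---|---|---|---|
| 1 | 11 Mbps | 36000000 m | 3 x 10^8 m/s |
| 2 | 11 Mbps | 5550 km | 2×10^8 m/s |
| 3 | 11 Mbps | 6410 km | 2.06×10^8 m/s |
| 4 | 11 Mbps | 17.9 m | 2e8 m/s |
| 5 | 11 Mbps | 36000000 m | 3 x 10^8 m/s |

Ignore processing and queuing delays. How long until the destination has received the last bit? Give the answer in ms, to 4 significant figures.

325.2 ms

L = 58000 bits.
Transmission delay per hop = L/R = 58000/11000000 = 5.27273 ms; 5 hops → 26.3636 ms.
Propagation delays (d/s per hop): 120, 27.75, 31.1165, 8.95e-05, 120 ms; sum = 298.867 ms.
End-to-end = 325.2 ms.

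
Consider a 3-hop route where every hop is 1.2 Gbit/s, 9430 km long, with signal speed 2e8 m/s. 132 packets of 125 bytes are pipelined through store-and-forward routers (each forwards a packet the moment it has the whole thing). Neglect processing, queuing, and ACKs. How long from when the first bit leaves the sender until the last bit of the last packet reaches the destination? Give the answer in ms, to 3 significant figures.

Per-hop transmission t_tx = L/R = 1000/1200000000 = 0.000833333 ms.
Per-hop propagation t_prop = 9430000/200000000 = 47.15 ms.
Pipeline fill: first packet needs 3·t_tx to clear all hops; remaining 131 packets each add one t_tx.
Total = (3+132-1)·t_tx + 3·t_prop = 134·0.000833333 + 3·47.15 = 142 ms.

142 ms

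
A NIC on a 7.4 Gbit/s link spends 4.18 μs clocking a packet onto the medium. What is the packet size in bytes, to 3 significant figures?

L = R × t_tx = 7400000000 b/s × 4.18e-06 s = 30932 bits.
In bytes: 30932 / 8 = 3870 bytes.

3870 bytes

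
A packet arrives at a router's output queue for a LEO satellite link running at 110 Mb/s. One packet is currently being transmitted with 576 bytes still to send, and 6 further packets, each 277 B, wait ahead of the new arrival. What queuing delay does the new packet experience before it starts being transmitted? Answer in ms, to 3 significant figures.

0.163 ms

Each queued packet: L/R = 2216/110000000 = 0.0201455 ms.
6 queued → 0.120873 ms.
Plus remaining 4608 bits of current packet: 0.0418909 ms.
Queuing delay = 0.163 ms.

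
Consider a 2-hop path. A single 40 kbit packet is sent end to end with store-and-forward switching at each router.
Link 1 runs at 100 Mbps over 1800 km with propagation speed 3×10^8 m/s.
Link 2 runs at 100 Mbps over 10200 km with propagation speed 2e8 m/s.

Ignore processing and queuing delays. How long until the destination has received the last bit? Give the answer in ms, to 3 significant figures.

L = 40000 bits.
Transmission delay per hop = L/R = 40000/100000000 = 0.4 ms; 2 hops → 0.8 ms.
Propagation delays (d/s per hop): 6, 51 ms; sum = 57 ms.
End-to-end = 57.8 ms.

57.8 ms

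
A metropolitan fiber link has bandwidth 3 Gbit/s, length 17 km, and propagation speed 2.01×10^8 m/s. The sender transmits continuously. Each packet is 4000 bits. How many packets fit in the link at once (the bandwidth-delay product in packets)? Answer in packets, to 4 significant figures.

Propagation delay = 17000 / 2.01e+08 = 8.45771e-05 s.
BDP = R × t_prop = 3000000000 × 8.45771e-05 = 253731 bits.
In packets of 4000 bits: 63.43 packets.

63.43 packets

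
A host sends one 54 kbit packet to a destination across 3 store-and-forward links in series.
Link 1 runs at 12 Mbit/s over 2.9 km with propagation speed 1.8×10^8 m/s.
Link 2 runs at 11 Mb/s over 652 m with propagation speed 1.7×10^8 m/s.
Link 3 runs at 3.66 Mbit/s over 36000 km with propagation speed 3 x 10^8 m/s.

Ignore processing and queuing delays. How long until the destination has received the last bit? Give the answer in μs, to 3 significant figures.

L = 54000 bits.
Transmission delays (L/R per hop): 4500, 4909.09, 14754.1 μs; sum = 24163.2 μs.
Propagation delays (d/s per hop): 16.1111, 3.83529, 120000 μs; sum = 120020 μs.
End-to-end = 144000 μs.

144000 μs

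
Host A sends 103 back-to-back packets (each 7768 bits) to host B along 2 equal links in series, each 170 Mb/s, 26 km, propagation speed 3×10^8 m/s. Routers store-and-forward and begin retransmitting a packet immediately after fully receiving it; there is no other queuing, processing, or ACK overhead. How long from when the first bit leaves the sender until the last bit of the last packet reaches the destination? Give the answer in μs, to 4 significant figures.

Per-hop transmission t_tx = L/R = 7768/170000000 = 45.6941 μs.
Per-hop propagation t_prop = 26000/300000000 = 86.6667 μs.
Pipeline fill: first packet needs 2·t_tx to clear all hops; remaining 102 packets each add one t_tx.
Total = (2+103-1)·t_tx + 2·t_prop = 104·45.6941 + 2·86.6667 = 4926 μs.

4926 μs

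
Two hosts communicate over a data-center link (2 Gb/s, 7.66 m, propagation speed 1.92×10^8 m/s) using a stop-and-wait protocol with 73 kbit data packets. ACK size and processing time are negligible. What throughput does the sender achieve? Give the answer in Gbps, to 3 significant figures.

t_tx = L/R = 73000/2000000000 = 3.65e-05 s.
t_prop = 7.66/192000000 = 3.98958e-08 s; RTT = 7.97917e-08 s.
Cycle = t_tx + RTT = 3.65798e-05 s.
Throughput = L / cycle = 73000 / 3.65798e-05 = 2.00 Gbps.

2.00 Gbps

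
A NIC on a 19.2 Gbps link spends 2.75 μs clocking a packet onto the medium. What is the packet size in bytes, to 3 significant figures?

L = R × t_tx = 19200000000 b/s × 2.75e-06 s = 52800 bits.
In bytes: 52800 / 8 = 6600 bytes.

6600 bytes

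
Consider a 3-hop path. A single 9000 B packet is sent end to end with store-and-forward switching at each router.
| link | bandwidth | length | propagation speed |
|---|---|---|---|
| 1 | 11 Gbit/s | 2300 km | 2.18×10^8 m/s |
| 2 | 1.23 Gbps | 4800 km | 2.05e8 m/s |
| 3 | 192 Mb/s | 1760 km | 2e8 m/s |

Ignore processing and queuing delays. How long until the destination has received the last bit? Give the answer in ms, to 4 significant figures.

L = 9000 × 8 = 72000 bits.
Transmission delays (L/R per hop): 0.00654545, 0.0585366, 0.375 ms; sum = 0.440082 ms.
Propagation delays (d/s per hop): 10.5505, 23.4146, 8.8 ms; sum = 42.7651 ms.
End-to-end = 43.21 ms.

43.21 ms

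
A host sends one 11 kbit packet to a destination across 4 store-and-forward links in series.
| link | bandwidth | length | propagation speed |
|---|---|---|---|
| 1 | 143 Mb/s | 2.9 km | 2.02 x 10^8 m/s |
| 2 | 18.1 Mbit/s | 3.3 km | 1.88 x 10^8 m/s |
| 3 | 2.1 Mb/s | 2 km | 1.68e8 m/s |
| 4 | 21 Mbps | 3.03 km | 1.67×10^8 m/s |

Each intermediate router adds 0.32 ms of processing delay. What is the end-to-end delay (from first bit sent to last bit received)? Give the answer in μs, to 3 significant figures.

7470 μs

L = 11000 bits.
Transmission delays (L/R per hop): 76.9231, 607.735, 5238.1, 523.81 μs; sum = 6446.56 μs.
Propagation delays (d/s per hop): 14.3564, 17.5532, 11.9048, 18.1437 μs; sum = 61.9581 μs.
Processing at 3 router(s): 3 × 0.32 ms = 960 μs.
End-to-end = 7470 μs.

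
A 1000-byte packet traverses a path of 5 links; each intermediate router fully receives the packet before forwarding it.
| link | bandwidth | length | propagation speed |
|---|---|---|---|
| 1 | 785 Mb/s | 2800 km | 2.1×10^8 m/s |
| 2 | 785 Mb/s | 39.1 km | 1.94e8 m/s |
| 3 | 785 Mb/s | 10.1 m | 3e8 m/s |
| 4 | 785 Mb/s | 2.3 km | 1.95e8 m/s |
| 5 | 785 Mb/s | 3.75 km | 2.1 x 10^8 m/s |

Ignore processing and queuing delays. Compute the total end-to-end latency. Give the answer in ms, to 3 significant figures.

13.6 ms

L = 1000 × 8 = 8000 bits.
Transmission delay per hop = L/R = 8000/785000000 = 0.0101911 ms; 5 hops → 0.0509554 ms.
Propagation delays (d/s per hop): 13.3333, 0.201546, 3.36667e-05, 0.0117949, 0.0178571 ms; sum = 13.5646 ms.
End-to-end = 13.6 ms.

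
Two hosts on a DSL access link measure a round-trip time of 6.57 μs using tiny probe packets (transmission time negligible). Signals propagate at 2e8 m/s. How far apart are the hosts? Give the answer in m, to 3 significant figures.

One-way propagation = RTT/2 = 3.285 μs.
d = s × t = 200000000 × 3.285e-06 = 657 m.

657 m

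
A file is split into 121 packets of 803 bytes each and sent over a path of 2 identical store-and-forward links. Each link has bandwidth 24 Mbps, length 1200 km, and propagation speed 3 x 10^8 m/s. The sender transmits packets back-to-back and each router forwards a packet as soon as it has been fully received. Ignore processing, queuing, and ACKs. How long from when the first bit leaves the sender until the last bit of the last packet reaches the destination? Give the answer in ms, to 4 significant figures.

Per-hop transmission t_tx = L/R = 6424/24000000 = 0.267667 ms.
Per-hop propagation t_prop = 1200000/300000000 = 4 ms.
Pipeline fill: first packet needs 2·t_tx to clear all hops; remaining 120 packets each add one t_tx.
Total = (2+121-1)·t_tx + 2·t_prop = 122·0.267667 + 2·4 = 40.66 ms.

40.66 ms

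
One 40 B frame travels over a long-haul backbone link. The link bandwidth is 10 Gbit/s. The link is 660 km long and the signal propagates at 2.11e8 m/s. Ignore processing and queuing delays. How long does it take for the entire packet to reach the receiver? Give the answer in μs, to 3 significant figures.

3130 μs

L = 40 × 8 = 320 bits.
Transmission delay = L/R = 320 / 10000000000 = 0.032 μs.
Propagation delay = d/s = 660000 m / 211000000 m/s = 3127.96 μs.
Total = 3130 μs.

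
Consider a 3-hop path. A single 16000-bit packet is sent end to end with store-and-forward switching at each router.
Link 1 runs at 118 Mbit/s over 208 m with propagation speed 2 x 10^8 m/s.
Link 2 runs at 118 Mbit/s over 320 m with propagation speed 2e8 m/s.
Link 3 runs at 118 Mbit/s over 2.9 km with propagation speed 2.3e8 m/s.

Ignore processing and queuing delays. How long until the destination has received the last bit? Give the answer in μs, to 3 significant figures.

Transmission delay per hop = L/R = 16000/118000000 = 135.593 μs; 3 hops → 406.78 μs.
Propagation delays (d/s per hop): 1.04, 1.6, 12.6087 μs; sum = 15.2487 μs.
End-to-end = 422 μs.

422 μs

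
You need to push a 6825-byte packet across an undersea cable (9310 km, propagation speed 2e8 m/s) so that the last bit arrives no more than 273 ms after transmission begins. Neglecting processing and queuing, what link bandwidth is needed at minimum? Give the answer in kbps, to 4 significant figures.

241.1 kbps

L = 54600 bits.
Propagation delay = 9310000 / 200000000 = 46.55 ms.
Transmission budget = 273 − 46.55 = 226.45 ms.
R ≥ L / t_tx = 54600 bits / 0.22645 s = 241.1 kbps.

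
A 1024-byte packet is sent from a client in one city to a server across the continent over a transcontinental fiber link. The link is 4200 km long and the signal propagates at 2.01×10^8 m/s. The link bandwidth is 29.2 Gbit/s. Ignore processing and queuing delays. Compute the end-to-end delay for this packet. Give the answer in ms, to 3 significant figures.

20.9 ms

L = 1024 × 8 = 8192 bits.
Transmission delay = L/R = 8192 / 29200000000 = 0.000280548 ms.
Propagation delay = d/s = 4200000 m / 2.01e+08 m/s = 20.8955 ms.
Total = 20.9 ms.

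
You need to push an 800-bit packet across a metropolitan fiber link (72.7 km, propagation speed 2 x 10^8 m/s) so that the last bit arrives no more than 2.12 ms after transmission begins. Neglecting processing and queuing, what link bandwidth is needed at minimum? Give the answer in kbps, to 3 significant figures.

455 kbps

Propagation delay = 72700 / 200000000 = 0.3635 ms.
Transmission budget = 2.12 − 0.3635 = 1.7565 ms.
R ≥ L / t_tx = 800 bits / 0.0017565 s = 455 kbps.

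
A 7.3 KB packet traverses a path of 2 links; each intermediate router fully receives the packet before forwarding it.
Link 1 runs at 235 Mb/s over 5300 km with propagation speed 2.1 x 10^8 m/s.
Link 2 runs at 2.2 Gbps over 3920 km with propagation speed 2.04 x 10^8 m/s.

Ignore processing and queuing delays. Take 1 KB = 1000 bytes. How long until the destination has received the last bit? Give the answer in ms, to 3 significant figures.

44.7 ms

L = 58400 bits.
Transmission delays (L/R per hop): 0.248511, 0.0265455 ms; sum = 0.275056 ms.
Propagation delays (d/s per hop): 25.2381, 19.2157 ms; sum = 44.4538 ms.
End-to-end = 44.7 ms.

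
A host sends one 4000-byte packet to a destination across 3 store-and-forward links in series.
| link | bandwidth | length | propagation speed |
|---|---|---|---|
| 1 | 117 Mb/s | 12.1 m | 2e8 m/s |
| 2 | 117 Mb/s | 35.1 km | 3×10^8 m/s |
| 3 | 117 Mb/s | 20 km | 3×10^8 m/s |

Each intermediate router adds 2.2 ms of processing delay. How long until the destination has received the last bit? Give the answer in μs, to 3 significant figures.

5400 μs

L = 4000 × 8 = 32000 bits.
Transmission delay per hop = L/R = 32000/117000000 = 273.504 μs; 3 hops → 820.513 μs.
Propagation delays (d/s per hop): 0.0605, 117, 66.6667 μs; sum = 183.727 μs.
Processing at 2 router(s): 2 × 2.2 ms = 4400 μs.
End-to-end = 5400 μs.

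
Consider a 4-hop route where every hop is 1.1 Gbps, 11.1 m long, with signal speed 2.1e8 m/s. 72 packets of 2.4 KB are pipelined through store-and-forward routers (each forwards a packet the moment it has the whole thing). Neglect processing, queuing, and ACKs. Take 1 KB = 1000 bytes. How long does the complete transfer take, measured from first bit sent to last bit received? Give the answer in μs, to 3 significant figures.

Per-hop transmission t_tx = L/R = 19200/1100000000 = 17.4545 μs.
Per-hop propagation t_prop = 11.1/210000000 = 0.0528571 μs.
Pipeline fill: first packet needs 4·t_tx to clear all hops; remaining 71 packets each add one t_tx.
Total = (4+72-1)·t_tx + 4·t_prop = 75·17.4545 + 4·0.0528571 = 1310 μs.

1310 μs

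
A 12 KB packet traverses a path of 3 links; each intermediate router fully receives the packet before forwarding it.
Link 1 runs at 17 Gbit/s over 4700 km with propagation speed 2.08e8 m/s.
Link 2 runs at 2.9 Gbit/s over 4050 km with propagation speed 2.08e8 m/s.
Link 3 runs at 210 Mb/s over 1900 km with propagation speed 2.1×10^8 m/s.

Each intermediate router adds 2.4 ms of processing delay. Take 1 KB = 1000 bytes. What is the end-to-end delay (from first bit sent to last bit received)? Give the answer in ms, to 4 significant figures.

56.41 ms

L = 96000 bits.
Transmission delays (L/R per hop): 0.00564706, 0.0331034, 0.457143 ms; sum = 0.495893 ms.
Propagation delays (d/s per hop): 22.5962, 19.4712, 9.04762 ms; sum = 51.1149 ms.
Processing at 2 router(s): 2 × 2.4 ms = 4.8 ms.
End-to-end = 56.41 ms.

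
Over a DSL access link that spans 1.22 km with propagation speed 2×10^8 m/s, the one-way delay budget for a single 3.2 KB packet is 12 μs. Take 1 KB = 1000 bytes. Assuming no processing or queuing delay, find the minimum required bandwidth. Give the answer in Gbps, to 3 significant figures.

4.34 Gbps

L = 25600 bits.
Propagation delay = 1220 / 200000000 = 6.1 μs.
Transmission budget = 12 − 6.1 = 5.9 μs.
R ≥ L / t_tx = 25600 bits / 5.9e-06 s = 4.34 Gbps.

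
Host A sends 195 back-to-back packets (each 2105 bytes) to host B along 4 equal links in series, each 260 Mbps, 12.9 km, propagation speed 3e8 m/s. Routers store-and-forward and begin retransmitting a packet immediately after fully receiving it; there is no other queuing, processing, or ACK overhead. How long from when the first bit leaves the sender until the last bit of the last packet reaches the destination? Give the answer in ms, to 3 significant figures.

13.0 ms

Per-hop transmission t_tx = L/R = 16840/260000000 = 0.0647692 ms.
Per-hop propagation t_prop = 12900/300000000 = 0.043 ms.
Pipeline fill: first packet needs 4·t_tx to clear all hops; remaining 194 packets each add one t_tx.
Total = (4+195-1)·t_tx + 4·t_prop = 198·0.0647692 + 4·0.043 = 13.0 ms.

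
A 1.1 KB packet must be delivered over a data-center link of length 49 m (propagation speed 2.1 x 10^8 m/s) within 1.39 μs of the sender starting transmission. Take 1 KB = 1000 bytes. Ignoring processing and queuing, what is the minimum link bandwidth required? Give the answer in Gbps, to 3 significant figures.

L = 8800 bits.
Propagation delay = 49 / 210000000 = 0.233333 μs.
Transmission budget = 1.39 − 0.233333 = 1.15667 μs.
R ≥ L / t_tx = 8800 bits / 1.15667e-06 s = 7.61 Gbps.

7.61 Gbps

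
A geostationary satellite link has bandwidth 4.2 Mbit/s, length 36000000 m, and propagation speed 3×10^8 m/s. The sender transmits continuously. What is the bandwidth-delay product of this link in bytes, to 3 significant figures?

Propagation delay = 36000000 / 300000000 = 0.12 s.
BDP = R × t_prop = 4200000 × 0.12 = 504000 bits.
In bytes: 504000/8 = 63000 bytes.

63000 bytes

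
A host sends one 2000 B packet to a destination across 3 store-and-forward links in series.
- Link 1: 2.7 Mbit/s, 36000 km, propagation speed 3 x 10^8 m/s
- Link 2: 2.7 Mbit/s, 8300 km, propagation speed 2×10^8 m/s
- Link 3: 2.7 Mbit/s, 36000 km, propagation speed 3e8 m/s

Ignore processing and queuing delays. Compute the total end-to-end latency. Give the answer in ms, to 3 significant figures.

299 ms

L = 2000 × 8 = 16000 bits.
Transmission delay per hop = L/R = 16000/2700000 = 5.92593 ms; 3 hops → 17.7778 ms.
Propagation delays (d/s per hop): 120, 41.5, 120 ms; sum = 281.5 ms.
End-to-end = 299 ms.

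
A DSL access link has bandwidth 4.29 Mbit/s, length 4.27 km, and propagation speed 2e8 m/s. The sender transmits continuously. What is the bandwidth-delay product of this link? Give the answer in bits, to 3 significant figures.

Propagation delay = 4270 / 200000000 = 2.135e-05 s.
BDP = R × t_prop = 4290000 × 2.135e-05 = 91.5915 bits.

91.6 bits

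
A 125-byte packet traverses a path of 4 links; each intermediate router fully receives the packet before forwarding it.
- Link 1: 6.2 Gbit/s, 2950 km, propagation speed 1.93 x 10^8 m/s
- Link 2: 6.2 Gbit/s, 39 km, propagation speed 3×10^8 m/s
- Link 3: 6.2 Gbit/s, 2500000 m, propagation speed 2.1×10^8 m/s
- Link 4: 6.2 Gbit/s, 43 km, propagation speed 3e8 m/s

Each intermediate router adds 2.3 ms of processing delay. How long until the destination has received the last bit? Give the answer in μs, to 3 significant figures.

L = 125 × 8 = 1000 bits.
Transmission delay per hop = L/R = 1000/6200000000 = 0.16129 μs; 4 hops → 0.645161 μs.
Propagation delays (d/s per hop): 15285, 130, 11904.8, 143.333 μs; sum = 27463.1 μs.
Processing at 3 router(s): 3 × 2.3 ms = 6900 μs.
End-to-end = 34400 μs.

34400 μs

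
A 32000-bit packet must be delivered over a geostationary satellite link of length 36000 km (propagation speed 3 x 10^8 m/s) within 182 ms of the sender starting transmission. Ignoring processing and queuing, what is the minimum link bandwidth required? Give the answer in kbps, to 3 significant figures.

Propagation delay = 36000000 / 300000000 = 120 ms.
Transmission budget = 182 − 120 = 62 ms.
R ≥ L / t_tx = 32000 bits / 0.062 s = 516 kbps.

516 kbps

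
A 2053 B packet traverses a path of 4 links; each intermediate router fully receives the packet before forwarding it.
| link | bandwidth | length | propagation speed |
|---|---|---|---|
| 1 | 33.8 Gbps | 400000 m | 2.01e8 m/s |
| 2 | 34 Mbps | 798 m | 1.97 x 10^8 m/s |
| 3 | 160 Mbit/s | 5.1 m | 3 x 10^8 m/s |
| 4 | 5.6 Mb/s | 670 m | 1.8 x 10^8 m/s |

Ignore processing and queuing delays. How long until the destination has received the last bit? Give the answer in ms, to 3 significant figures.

L = 2053 × 8 = 16424 bits.
Transmission delays (L/R per hop): 0.000485917, 0.483059, 0.10265, 2.93286 ms; sum = 3.51905 ms.
Propagation delays (d/s per hop): 1.99005, 0.00405076, 1.7e-05, 0.00372222 ms; sum = 1.99784 ms.
End-to-end = 5.52 ms.

5.52 ms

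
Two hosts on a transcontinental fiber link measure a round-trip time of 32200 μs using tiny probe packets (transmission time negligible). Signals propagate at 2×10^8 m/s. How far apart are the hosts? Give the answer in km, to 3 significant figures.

3220 km

One-way propagation = RTT/2 = 16100 μs.
d = s × t = 200000000 × 0.0161 = 3220 km.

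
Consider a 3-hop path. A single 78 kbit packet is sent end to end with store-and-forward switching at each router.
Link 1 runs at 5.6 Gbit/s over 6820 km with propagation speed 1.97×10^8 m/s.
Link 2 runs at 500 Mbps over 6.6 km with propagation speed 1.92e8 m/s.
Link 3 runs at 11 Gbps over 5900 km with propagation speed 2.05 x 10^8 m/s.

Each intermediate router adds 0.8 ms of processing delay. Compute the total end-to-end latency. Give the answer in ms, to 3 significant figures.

65.2 ms

L = 78000 bits.
Transmission delays (L/R per hop): 0.0139286, 0.156, 0.00709091 ms; sum = 0.177019 ms.
Propagation delays (d/s per hop): 34.6193, 0.034375, 28.7805 ms; sum = 63.4342 ms.
Processing at 2 router(s): 2 × 0.8 ms = 1.6 ms.
End-to-end = 65.2 ms.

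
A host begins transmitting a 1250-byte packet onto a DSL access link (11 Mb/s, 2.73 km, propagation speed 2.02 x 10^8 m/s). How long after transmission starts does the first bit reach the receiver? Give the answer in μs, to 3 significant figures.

First bit experiences only propagation delay: d/s = 2730/202000000 = 13.5 μs.

13.5 μs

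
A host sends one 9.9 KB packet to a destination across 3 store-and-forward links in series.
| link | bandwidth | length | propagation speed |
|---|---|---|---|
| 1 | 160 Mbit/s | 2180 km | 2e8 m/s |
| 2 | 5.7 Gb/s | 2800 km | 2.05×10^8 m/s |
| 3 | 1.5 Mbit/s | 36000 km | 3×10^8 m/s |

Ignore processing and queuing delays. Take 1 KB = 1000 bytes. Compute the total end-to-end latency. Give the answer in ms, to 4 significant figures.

197.9 ms

L = 79200 bits.
Transmission delays (L/R per hop): 0.495, 0.0138947, 52.8 ms; sum = 53.3089 ms.
Propagation delays (d/s per hop): 10.9, 13.6585, 120 ms; sum = 144.559 ms.
End-to-end = 197.9 ms.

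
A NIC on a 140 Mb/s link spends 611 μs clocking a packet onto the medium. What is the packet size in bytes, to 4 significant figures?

10690 bytes

L = R × t_tx = 140000000 b/s × 0.000611 s = 85540 bits.
In bytes: 85540 / 8 = 10690 bytes.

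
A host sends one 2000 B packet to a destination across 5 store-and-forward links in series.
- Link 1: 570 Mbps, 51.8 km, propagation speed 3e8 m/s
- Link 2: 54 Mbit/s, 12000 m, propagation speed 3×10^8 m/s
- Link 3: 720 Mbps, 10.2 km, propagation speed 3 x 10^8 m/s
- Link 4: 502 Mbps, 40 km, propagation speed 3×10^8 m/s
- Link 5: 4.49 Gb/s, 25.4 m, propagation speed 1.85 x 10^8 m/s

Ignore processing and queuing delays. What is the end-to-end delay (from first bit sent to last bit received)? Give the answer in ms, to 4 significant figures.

0.7622 ms

L = 2000 × 8 = 16000 bits.
Transmission delays (L/R per hop): 0.0280702, 0.296296, 0.0222222, 0.0318725, 0.00356347 ms; sum = 0.382025 ms.
Propagation delays (d/s per hop): 0.172667, 0.04, 0.034, 0.133333, 0.000137297 ms; sum = 0.380137 ms.
End-to-end = 0.7622 ms.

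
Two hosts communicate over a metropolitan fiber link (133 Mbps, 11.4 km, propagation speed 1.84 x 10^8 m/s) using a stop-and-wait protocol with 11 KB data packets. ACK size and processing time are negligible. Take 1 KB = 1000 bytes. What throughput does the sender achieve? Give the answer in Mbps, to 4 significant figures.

112.0 Mbps

t_tx = L/R = 88000/133000000 = 0.000661654 s.
t_prop = 11400/184000000 = 6.19565e-05 s; RTT = 0.000123913 s.
Cycle = t_tx + RTT = 0.000785567 s.
Throughput = L / cycle = 88000 / 0.000785567 = 112.0 Mbps.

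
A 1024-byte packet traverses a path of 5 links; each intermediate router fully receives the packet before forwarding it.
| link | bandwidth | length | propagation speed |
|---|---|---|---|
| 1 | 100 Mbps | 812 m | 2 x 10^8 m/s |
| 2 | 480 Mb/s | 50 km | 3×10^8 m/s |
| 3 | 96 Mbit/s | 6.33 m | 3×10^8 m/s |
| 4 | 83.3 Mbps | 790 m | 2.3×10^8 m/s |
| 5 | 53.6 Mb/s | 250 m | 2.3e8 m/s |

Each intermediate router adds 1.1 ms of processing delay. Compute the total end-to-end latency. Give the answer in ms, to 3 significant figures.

L = 1024 × 8 = 8192 bits.
Transmission delays (L/R per hop): 0.08192, 0.0170667, 0.0853333, 0.0983433, 0.152836 ms; sum = 0.435499 ms.
Propagation delays (d/s per hop): 0.00406, 0.166667, 2.11e-05, 0.00343478, 0.00108696 ms; sum = 0.17527 ms.
Processing at 4 router(s): 4 × 1.1 ms = 4.4 ms.
End-to-end = 5.01 ms.

5.01 ms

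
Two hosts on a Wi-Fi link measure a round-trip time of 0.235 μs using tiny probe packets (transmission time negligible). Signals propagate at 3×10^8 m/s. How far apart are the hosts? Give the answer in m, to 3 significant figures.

One-way propagation = RTT/2 = 0.1175 μs.
d = s × t = 300000000 × 1.175e-07 = 35.3 m.

35.3 m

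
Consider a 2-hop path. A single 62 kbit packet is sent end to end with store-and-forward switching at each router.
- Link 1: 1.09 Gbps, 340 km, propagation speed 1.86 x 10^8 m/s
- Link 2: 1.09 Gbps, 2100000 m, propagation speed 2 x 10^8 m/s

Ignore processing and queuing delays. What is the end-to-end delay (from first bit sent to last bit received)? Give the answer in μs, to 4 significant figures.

12440 μs

L = 62000 bits.
Transmission delay per hop = L/R = 62000/1090000000 = 56.8807 μs; 2 hops → 113.761 μs.
Propagation delays (d/s per hop): 1827.96, 10500 μs; sum = 12328 μs.
End-to-end = 12440 μs.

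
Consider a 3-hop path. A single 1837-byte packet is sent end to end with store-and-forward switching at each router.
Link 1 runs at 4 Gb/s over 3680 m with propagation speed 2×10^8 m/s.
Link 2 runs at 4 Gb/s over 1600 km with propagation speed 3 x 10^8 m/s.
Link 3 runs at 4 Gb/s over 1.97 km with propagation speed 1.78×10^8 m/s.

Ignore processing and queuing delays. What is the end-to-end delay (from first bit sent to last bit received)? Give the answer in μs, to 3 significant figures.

L = 1837 × 8 = 14696 bits.
Transmission delay per hop = L/R = 14696/4000000000 = 3.674 μs; 3 hops → 11.022 μs.
Propagation delays (d/s per hop): 18.4, 5333.33, 11.0674 μs; sum = 5362.8 μs.
End-to-end = 5370 μs.

5370 μs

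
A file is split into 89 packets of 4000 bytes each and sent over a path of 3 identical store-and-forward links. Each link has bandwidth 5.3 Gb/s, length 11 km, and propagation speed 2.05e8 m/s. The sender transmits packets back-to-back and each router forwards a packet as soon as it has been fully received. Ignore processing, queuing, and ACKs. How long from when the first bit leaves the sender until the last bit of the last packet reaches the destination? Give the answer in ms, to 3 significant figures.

0.710 ms

Per-hop transmission t_tx = L/R = 32000/5300000000 = 0.00603774 ms.
Per-hop propagation t_prop = 11000/2.05e+08 = 0.0536585 ms.
Pipeline fill: first packet needs 3·t_tx to clear all hops; remaining 88 packets each add one t_tx.
Total = (3+89-1)·t_tx + 3·t_prop = 91·0.00603774 + 3·0.0536585 = 0.710 ms.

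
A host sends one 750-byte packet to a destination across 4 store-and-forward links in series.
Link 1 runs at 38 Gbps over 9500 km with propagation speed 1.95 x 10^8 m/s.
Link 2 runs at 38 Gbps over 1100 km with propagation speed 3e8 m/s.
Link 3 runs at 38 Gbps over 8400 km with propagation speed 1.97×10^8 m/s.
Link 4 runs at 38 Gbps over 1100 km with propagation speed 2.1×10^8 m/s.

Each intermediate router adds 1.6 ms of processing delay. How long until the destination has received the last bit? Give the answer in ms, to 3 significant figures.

L = 750 × 8 = 6000 bits.
Transmission delay per hop = L/R = 6000/38000000000 = 0.000157895 ms; 4 hops → 0.000631579 ms.
Propagation delays (d/s per hop): 48.7179, 3.66667, 42.6396, 5.2381 ms; sum = 100.262 ms.
Processing at 3 router(s): 3 × 1.6 ms = 4.8 ms.
End-to-end = 105 ms.

105 ms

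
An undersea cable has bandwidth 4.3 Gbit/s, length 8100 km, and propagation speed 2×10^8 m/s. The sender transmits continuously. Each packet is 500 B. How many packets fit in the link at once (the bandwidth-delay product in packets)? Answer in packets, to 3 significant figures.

Propagation delay = 8100000 / 200000000 = 0.0405 s.
BDP = R × t_prop = 4300000000 × 0.0405 = 174150000 bits.
In packets of 4000 bits: 43500 packets.

43500 packets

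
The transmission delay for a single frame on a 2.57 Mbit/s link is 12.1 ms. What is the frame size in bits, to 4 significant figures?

L = R × t_tx = 2570000 b/s × 0.0121 s = 31097 bits.

31100 bits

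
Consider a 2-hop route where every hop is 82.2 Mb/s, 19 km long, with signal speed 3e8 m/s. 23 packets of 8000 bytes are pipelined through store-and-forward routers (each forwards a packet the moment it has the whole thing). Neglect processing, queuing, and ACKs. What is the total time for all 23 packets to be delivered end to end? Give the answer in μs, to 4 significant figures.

18810 μs

Per-hop transmission t_tx = L/R = 64000/82200000 = 778.589 μs.
Per-hop propagation t_prop = 19000/300000000 = 63.3333 μs.
Pipeline fill: first packet needs 2·t_tx to clear all hops; remaining 22 packets each add one t_tx.
Total = (2+23-1)·t_tx + 2·t_prop = 24·778.589 + 2·63.3333 = 18810 μs.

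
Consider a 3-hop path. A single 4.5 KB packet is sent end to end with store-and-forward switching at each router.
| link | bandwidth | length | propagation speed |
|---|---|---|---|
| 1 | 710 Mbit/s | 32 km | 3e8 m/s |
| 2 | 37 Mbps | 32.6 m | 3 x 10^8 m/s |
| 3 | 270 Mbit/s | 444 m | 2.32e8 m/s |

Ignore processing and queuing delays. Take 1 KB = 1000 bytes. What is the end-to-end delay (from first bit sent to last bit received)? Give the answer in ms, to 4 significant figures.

L = 36000 bits.
Transmission delays (L/R per hop): 0.0507042, 0.972973, 0.133333 ms; sum = 1.15701 ms.
Propagation delays (d/s per hop): 0.106667, 0.000108667, 0.00191379 ms; sum = 0.108689 ms.
End-to-end = 1.266 ms.

1.266 ms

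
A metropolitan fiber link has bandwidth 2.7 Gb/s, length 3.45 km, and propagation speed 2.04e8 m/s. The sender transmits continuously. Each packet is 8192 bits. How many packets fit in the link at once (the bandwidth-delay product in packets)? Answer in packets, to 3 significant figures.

5.57 packets

Propagation delay = 3450 / 204000000 = 1.69118e-05 s.
BDP = R × t_prop = 2700000000 × 1.69118e-05 = 45661.8 bits.
In packets of 8192 bits: 5.57 packets.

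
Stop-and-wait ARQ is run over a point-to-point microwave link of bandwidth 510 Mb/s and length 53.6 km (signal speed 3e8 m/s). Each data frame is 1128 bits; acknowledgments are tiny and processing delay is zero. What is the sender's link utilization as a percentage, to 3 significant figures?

t_tx = L/R = 1128/510000000 = 2.21176e-06 s.
t_prop = 53600/300000000 = 0.000178667 s; RTT = 0.000357333 s.
Cycle = t_tx + RTT = 0.000359545 s.
Utilization = t_tx / cycle = 2.21176e-06/0.000359545 = 0.615 %.

0.615 %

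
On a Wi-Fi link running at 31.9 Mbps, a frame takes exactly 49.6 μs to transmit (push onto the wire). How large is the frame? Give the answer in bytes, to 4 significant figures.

L = R × t_tx = 31900000 b/s × 4.96e-05 s = 1582.24 bits.
In bytes: 1582.24 / 8 = 197.8 bytes.

197.8 bytes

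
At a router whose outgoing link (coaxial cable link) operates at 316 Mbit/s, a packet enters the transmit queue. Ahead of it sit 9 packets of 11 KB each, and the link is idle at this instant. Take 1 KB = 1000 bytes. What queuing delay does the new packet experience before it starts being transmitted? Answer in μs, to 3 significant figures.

Each queued packet: L/R = 88000/316000000 = 278.481 μs.
9 queued → 2506.33 μs.
Queuing delay = 2510 μs.

2510 μs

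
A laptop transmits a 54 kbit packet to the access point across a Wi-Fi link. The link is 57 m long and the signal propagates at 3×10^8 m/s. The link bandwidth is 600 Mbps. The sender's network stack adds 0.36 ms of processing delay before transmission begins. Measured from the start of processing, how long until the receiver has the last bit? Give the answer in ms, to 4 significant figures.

L = 54000 bits.
Transmission delay = L/R = 54000 / 600000000 = 0.09 ms.
Propagation delay = d/s = 57 m / 300000000 m/s = 0.00019 ms.
Plus processing delay 0.36 ms = 0.36 ms.
Total = 0.4502 ms.

0.4502 ms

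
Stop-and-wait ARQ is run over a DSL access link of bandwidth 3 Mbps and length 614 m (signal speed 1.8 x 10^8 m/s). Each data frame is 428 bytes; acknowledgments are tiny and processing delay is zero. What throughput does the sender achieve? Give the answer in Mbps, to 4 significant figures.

2.982 Mbps

t_tx = L/R = 3424/3000000 = 0.00114133 s.
t_prop = 614/180000000 = 3.41111e-06 s; RTT = 6.82222e-06 s.
Cycle = t_tx + RTT = 0.00114816 s.
Throughput = L / cycle = 3424 / 0.00114816 = 2.982 Mbps.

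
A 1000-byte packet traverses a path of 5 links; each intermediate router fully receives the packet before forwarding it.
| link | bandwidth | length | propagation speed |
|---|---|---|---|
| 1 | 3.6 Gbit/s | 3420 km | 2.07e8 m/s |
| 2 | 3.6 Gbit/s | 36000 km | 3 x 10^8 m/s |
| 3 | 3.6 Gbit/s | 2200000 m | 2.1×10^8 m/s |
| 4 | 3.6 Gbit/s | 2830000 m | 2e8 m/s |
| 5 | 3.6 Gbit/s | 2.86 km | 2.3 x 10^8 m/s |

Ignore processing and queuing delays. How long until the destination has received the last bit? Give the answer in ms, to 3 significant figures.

161 ms

L = 1000 × 8 = 8000 bits.
Transmission delay per hop = L/R = 8000/3600000000 = 0.00222222 ms; 5 hops → 0.0111111 ms.
Propagation delays (d/s per hop): 16.5217, 120, 10.4762, 14.15, 0.0124348 ms; sum = 161.16 ms.
End-to-end = 161 ms.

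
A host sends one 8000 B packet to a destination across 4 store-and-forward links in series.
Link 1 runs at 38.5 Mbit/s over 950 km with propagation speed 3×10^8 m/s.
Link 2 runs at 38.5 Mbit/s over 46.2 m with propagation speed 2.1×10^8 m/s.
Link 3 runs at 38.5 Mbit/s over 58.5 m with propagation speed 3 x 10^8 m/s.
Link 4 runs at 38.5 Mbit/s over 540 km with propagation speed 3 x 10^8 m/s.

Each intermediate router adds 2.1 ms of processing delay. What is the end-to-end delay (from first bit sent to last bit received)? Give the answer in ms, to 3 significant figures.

17.9 ms

L = 8000 × 8 = 64000 bits.
Transmission delay per hop = L/R = 64000/38500000 = 1.66234 ms; 4 hops → 6.64935 ms.
Propagation delays (d/s per hop): 3.16667, 0.00022, 0.000195, 1.8 ms; sum = 4.96708 ms.
Processing at 3 router(s): 3 × 2.1 ms = 6.3 ms.
End-to-end = 17.9 ms.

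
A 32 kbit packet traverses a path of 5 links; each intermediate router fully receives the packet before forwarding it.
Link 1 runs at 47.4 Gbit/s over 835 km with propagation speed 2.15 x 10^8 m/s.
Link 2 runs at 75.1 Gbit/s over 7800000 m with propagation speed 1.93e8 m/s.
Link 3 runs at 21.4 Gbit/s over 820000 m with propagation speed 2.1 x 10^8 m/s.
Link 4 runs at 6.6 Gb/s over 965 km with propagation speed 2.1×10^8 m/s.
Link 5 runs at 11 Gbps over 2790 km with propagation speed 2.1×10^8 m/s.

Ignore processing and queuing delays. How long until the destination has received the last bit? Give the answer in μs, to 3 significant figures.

L = 32000 bits.
Transmission delays (L/R per hop): 0.675105, 0.426099, 1.49533, 4.84848, 2.90909 μs; sum = 10.3541 μs.
Propagation delays (d/s per hop): 3883.72, 40414.5, 3904.76, 4595.24, 13285.7 μs; sum = 66083.9 μs.
End-to-end = 66100 μs.

66100 μs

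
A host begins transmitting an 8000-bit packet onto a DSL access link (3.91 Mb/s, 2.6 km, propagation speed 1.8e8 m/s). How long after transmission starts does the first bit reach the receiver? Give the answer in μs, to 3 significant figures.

14.4 μs

First bit experiences only propagation delay: d/s = 2600/180000000 = 14.4 μs.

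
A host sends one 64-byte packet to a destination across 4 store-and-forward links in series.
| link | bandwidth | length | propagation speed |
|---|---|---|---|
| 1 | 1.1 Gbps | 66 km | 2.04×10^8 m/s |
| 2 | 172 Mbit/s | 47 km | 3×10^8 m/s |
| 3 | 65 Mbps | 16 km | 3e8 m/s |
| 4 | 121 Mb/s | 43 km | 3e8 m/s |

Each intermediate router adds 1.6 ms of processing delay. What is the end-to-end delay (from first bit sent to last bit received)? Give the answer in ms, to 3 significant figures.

L = 64 × 8 = 512 bits.
Transmission delays (L/R per hop): 0.000465455, 0.00297674, 0.00787692, 0.0042314 ms; sum = 0.0155505 ms.
Propagation delays (d/s per hop): 0.323529, 0.156667, 0.0533333, 0.143333 ms; sum = 0.676863 ms.
Processing at 3 router(s): 3 × 1.6 ms = 4.8 ms.
End-to-end = 5.49 ms.

5.49 ms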